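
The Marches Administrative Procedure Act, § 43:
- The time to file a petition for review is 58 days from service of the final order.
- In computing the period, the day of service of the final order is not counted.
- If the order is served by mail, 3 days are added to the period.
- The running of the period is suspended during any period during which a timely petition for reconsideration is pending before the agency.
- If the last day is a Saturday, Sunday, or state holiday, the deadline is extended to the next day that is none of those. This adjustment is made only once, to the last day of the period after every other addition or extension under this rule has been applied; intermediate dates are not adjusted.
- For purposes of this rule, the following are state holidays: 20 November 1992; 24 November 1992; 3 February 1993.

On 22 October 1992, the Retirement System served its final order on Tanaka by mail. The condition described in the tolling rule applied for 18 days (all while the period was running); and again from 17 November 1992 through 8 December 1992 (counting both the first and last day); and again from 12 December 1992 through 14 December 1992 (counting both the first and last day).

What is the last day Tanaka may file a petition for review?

58 days after 22 October 1992 is December 19, 1992.
Service was by mail, adding 3 days: December 19, 1992 + 3 days = December 22, 1992.
Tolling adds 18 days: December 22, 1992 + 18 days = January 9, 1993.
From November 17, 1992 through December 8, 1992 inclusive is 22 days; tolling adds 22 days: January 9, 1993 + 22 days = January 31, 1993.
From December 12, 1992 through December 14, 1992 inclusive is 3 days; tolling adds 3 days: January 31, 1993 + 3 days = February 3, 1993.
February 3, 1993 is a listed holiday. The next qualifying day is February 4, 1993.

February 4, 1993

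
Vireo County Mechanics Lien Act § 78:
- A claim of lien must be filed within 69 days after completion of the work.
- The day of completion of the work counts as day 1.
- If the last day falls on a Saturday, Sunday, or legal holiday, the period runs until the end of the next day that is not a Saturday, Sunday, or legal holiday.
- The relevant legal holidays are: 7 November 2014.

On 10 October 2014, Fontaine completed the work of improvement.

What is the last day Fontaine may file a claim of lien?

Counting 10 October 2014 as day 1, day 69 is December 17, 2014.
December 17, 2014 is a Wednesday and not a legal holiday, so no extension applies.

December 17, 2014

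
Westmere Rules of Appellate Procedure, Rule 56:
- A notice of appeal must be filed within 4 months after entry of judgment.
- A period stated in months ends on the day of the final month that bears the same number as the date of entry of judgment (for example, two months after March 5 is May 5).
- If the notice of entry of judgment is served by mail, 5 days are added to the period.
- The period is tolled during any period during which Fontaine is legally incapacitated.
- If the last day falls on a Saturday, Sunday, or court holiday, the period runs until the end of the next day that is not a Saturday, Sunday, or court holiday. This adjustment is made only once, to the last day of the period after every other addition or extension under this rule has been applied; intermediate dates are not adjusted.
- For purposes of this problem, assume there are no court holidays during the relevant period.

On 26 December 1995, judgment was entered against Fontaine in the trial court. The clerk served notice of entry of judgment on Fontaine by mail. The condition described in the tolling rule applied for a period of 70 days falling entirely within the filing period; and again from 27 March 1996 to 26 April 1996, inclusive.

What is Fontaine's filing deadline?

4 months after 26 December 1995 is April 26, 1996.
Service was by mail, adding 5 days: April 26, 1996 + 5 days = May 1, 1996.
Tolling adds 70 days: May 1, 1996 + 70 days = July 10, 1996.
From March 27, 1996 through April 26, 1996 inclusive is 31 days; tolling adds 31 days: July 10, 1996 + 31 days = August 10, 1996.
August 10, 1996 is Saturday; August 11, 1996 is Sunday. The next qualifying day is August 12, 1996.

August 12, 1996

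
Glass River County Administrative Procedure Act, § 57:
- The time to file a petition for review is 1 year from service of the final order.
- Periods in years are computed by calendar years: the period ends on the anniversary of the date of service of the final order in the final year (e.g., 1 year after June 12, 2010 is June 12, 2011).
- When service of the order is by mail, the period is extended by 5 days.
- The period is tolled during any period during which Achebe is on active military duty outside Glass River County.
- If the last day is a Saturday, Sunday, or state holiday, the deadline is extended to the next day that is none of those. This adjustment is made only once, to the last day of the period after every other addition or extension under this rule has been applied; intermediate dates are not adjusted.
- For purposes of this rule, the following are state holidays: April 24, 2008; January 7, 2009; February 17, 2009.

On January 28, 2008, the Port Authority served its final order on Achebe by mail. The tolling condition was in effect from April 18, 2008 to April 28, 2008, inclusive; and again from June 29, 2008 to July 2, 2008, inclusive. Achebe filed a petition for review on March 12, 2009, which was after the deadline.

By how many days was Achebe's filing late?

22 days

1 year after January 28, 2008 is January 28, 2009.
Service was by mail, adding 5 days: January 28, 2009 + 5 days = February 2, 2009.
From April 18, 2008 through April 28, 2008 inclusive is 11 days; tolling adds 11 days: February 2, 2009 + 11 days = February 13, 2009.
From June 29, 2008 through July 2, 2008 inclusive is 4 days; tolling adds 4 days: February 13, 2009 + 4 days = February 17, 2009.
February 17, 2009 is a listed holiday. The next qualifying day is February 18, 2009.
The deadline is February 18, 2009; from February 18, 2009 to March 12, 2009 is 22 days.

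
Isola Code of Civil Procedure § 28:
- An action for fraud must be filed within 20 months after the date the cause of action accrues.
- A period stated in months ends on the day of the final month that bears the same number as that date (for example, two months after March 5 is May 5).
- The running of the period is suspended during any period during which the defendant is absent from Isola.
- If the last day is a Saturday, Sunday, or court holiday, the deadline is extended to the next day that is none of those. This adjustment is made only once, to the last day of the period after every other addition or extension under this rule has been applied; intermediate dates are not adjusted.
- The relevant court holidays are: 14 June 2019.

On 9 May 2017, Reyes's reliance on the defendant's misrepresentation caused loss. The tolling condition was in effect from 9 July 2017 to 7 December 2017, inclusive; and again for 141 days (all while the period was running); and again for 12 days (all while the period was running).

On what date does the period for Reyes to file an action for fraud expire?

20 months after 9 May 2017 is January 9, 2019.
From July 9, 2017 through December 7, 2017 inclusive is 152 days; tolling adds 152 days: January 9, 2019 + 152 days = June 10, 2019.
Tolling adds 141 days: June 10, 2019 + 141 days = October 29, 2019.
Tolling adds 12 days: October 29, 2019 + 12 days = November 10, 2019.
November 10, 2019 is Sunday. The next qualifying day is November 11, 2019.

November 11, 2019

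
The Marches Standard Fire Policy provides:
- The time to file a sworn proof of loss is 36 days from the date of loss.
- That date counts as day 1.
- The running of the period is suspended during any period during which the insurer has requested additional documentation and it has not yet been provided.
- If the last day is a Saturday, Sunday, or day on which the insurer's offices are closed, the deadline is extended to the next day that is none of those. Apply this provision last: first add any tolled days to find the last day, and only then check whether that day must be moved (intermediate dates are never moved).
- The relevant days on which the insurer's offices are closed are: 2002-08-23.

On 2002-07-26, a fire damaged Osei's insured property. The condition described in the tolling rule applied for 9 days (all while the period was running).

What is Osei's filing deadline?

Counting 2002-07-26 as day 1, day 36 is August 30, 2002.
Tolling adds 9 days: August 30, 2002 + 9 days = September 8, 2002.
September 8, 2002 is Sunday. The next qualifying day is September 9, 2002.

September 9, 2002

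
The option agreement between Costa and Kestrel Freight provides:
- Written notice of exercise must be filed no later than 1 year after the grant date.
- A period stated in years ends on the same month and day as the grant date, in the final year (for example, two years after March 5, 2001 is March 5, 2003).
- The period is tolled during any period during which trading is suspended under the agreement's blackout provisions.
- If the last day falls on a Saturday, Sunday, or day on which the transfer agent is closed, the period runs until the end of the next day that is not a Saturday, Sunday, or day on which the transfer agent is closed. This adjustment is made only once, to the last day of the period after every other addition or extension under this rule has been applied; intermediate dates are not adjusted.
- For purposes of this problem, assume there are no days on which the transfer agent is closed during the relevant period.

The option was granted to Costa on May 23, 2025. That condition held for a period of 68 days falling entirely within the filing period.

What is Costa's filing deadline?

July 30, 2026

1 year after May 23, 2025 is May 23, 2026.
Tolling adds 68 days: May 23, 2026 + 68 days = July 30, 2026.
July 30, 2026 is a Thursday and not a day on which the transfer agent is closed, so no extension applies.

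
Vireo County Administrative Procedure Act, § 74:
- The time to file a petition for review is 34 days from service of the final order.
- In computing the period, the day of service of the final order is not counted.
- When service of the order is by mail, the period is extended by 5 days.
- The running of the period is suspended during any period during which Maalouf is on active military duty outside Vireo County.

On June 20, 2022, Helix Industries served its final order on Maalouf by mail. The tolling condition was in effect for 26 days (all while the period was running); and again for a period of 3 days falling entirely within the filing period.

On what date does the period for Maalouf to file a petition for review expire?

34 days after June 20, 2022 is July 24, 2022.
Service was by mail, adding 5 days: July 24, 2022 + 5 days = July 29, 2022.
Tolling adds 26 days: July 29, 2022 + 26 days = August 24, 2022.
Tolling adds 3 days: August 24, 2022 + 3 days = August 27, 2022.

August 27, 2022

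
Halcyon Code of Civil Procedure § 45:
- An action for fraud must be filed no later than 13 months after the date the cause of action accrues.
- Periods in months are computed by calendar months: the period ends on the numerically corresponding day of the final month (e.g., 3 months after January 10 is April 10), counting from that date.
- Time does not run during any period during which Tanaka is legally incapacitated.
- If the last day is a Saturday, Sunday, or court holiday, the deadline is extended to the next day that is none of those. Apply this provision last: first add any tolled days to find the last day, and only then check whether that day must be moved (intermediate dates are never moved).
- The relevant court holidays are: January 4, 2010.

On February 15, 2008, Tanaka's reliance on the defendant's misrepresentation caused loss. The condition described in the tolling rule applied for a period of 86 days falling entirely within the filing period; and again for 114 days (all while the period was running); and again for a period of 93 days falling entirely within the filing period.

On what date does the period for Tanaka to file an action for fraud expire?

January 5, 2010

13 months after February 15, 2008 is March 15, 2009.
Tolling adds 86 days: March 15, 2009 + 86 days = June 9, 2009.
Tolling adds 114 days: June 9, 2009 + 114 days = October 1, 2009.
Tolling adds 93 days: October 1, 2009 + 93 days = January 2, 2010.
January 2, 2010 is Saturday; January 3, 2010 is Sunday; January 4, 2010 is a listed holiday. The next qualifying day is January 5, 2010.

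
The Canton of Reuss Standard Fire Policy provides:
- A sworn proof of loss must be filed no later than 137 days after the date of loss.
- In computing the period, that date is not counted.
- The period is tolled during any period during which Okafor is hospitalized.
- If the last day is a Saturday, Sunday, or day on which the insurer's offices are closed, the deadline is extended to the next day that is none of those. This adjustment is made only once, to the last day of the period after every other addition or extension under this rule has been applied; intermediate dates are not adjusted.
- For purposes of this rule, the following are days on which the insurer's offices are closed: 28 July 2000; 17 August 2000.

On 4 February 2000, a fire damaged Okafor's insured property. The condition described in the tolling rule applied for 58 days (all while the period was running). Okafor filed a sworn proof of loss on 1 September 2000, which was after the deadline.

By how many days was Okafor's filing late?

137 days after 4 February 2000 is June 20, 2000.
Tolling adds 58 days: June 20, 2000 + 58 days = August 17, 2000.
August 17, 2000 is a listed holiday. The next qualifying day is August 18, 2000.
The deadline is August 18, 2000; from August 18, 2000 to September 1, 2000 is 14 days.

14 days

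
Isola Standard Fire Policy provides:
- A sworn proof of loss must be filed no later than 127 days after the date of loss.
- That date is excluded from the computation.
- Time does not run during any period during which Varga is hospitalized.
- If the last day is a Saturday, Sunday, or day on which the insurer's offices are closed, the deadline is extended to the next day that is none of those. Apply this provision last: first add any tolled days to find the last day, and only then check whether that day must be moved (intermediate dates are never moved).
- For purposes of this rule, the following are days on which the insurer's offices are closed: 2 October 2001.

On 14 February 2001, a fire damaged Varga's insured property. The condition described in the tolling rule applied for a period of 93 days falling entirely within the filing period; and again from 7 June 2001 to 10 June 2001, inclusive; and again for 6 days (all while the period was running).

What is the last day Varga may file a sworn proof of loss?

127 days after 14 February 2001 is June 21, 2001.
Tolling adds 93 days: June 21, 2001 + 93 days = September 22, 2001.
From June 7, 2001 through June 10, 2001 inclusive is 4 days; tolling adds 4 days: September 22, 2001 + 4 days = September 26, 2001.
Tolling adds 6 days: September 26, 2001 + 6 days = October 2, 2001.
October 2, 2001 is a listed holiday. The next qualifying day is October 3, 2001.

October 3, 2001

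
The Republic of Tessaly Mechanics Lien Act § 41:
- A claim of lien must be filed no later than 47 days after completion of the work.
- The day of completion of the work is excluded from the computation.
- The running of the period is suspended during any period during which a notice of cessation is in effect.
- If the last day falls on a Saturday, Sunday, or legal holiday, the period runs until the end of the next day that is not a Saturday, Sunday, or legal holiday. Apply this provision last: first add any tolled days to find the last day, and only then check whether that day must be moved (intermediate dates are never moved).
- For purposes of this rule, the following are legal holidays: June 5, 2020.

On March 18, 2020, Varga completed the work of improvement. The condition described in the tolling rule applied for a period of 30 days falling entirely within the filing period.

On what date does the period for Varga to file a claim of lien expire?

June 3, 2020

47 days after March 18, 2020 is May 4, 2020.
Tolling adds 30 days: May 4, 2020 + 30 days = June 3, 2020.
June 3, 2020 is a Wednesday and not a legal holiday, so no extension applies.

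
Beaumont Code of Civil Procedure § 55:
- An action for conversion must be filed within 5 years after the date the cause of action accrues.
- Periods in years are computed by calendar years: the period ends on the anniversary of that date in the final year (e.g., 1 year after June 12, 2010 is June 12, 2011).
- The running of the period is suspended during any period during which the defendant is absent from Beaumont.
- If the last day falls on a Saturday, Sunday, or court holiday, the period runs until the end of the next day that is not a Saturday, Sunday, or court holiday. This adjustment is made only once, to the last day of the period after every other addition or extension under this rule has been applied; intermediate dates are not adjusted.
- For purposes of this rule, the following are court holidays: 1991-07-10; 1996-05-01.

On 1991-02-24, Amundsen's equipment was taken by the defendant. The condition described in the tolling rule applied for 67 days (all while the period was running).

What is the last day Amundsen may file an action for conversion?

5 years after 1991-02-24 is February 24, 1996.
Tolling adds 67 days: February 24, 1996 + 67 days = May 1, 1996.
May 1, 1996 is a listed holiday. The next qualifying day is May 2, 1996.

May 2, 1996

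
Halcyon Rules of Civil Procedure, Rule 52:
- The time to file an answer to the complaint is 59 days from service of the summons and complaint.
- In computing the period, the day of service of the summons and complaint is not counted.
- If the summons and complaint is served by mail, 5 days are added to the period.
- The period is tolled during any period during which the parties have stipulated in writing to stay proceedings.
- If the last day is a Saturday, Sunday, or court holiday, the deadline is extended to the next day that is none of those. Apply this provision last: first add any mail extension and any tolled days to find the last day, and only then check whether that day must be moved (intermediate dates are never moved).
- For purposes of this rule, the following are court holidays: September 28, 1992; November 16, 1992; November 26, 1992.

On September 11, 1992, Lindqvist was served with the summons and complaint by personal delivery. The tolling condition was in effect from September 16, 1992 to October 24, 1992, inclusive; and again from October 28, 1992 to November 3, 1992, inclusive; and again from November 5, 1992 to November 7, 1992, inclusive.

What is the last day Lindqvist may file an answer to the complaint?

December 28, 1992

59 days after September 11, 1992 is November 9, 1992.
Service was not by mail, so no mail extension applies.
From September 16, 1992 through October 24, 1992 inclusive is 39 days; tolling adds 39 days: November 9, 1992 + 39 days = December 18, 1992.
From October 28, 1992 through November 3, 1992 inclusive is 7 days; tolling adds 7 days: December 18, 1992 + 7 days = December 25, 1992.
From November 5, 1992 through November 7, 1992 inclusive is 3 days; tolling adds 3 days: December 25, 1992 + 3 days = December 28, 1992.
December 28, 1992 is a Monday and not a court holiday, so no extension applies.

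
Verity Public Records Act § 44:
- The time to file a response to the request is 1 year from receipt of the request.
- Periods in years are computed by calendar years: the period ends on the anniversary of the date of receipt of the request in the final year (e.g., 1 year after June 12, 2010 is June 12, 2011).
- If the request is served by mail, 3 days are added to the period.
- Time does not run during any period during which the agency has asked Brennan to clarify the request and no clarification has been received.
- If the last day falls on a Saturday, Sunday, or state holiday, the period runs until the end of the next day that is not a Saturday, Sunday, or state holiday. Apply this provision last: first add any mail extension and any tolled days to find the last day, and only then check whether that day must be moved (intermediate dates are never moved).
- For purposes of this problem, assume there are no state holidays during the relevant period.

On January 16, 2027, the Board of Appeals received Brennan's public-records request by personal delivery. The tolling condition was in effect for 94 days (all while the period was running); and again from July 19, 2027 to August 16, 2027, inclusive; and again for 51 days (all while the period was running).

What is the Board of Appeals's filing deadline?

1 year after January 16, 2027 is January 16, 2028.
Service was not by mail, so no mail extension applies.
Tolling adds 94 days: January 16, 2028 + 94 days = April 19, 2028.
From July 19, 2027 through August 16, 2027 inclusive is 29 days; tolling adds 29 days: April 19, 2028 + 29 days = May 18, 2028.
Tolling adds 51 days: May 18, 2028 + 51 days = July 8, 2028.
July 8, 2028 is Saturday; July 9, 2028 is Sunday. The next qualifying day is July 10, 2028.

July 10, 2028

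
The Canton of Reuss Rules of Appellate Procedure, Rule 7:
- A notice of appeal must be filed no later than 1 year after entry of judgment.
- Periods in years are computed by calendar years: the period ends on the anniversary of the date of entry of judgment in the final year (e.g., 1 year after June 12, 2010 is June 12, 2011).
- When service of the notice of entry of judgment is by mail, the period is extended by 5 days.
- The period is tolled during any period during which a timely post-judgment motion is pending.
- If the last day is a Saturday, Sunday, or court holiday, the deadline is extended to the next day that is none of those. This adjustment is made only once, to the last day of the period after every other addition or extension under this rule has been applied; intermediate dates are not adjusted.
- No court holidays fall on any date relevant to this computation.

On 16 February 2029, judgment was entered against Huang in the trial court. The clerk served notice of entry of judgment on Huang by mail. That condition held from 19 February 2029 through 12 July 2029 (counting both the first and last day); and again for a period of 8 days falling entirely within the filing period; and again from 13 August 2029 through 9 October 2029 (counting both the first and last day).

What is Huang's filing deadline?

1 year after 16 February 2029 is February 16, 2030.
Service was by mail, adding 5 days: February 16, 2030 + 5 days = February 21, 2030.
From February 19, 2029 through July 12, 2029 inclusive is 144 days; tolling adds 144 days: February 21, 2030 + 144 days = July 15, 2030.
Tolling adds 8 days: July 15, 2030 + 8 days = July 23, 2030.
From August 13, 2029 through October 9, 2029 inclusive is 58 days; tolling adds 58 days: July 23, 2030 + 58 days = September 19, 2030.
September 19, 2030 is a Thursday and not a court holiday, so no extension applies.

September 19, 2030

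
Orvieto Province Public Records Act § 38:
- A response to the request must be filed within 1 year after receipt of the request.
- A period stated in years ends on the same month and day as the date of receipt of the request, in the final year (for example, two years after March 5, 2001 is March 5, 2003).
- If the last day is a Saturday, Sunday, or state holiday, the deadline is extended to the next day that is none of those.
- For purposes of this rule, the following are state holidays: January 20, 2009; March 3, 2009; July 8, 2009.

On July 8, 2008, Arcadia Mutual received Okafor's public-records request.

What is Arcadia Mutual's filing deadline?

July 9, 2009

1 year after July 8, 2008 is July 8, 2009.
July 8, 2009 is a listed holiday. The next qualifying day is July 9, 2009.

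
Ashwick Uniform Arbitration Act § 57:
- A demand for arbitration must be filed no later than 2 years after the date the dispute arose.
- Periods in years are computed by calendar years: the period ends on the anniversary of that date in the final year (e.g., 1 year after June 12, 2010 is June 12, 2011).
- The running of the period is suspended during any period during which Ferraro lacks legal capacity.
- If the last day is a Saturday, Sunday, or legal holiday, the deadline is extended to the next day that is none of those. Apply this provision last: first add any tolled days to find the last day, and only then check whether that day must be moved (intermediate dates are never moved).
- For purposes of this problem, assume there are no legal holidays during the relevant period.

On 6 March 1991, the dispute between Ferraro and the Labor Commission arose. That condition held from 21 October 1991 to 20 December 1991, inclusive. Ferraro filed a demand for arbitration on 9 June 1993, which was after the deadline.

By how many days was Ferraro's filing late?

34 days

2 years after 6 March 1991 is March 6, 1993.
From October 21, 1991 through December 20, 1991 inclusive is 61 days; tolling adds 61 days: March 6, 1993 + 61 days = May 6, 1993.
May 6, 1993 is a Thursday and not a legal holiday, so no extension applies.
The deadline is May 6, 1993; from May 6, 1993 to June 9, 1993 is 34 days.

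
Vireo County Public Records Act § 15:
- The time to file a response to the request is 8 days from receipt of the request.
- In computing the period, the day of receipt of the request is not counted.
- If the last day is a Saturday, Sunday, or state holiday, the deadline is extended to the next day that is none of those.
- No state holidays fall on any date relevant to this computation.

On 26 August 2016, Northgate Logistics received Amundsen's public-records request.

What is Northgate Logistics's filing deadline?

September 5, 2016

8 days after 26 August 2016 is September 3, 2016.
September 3, 2016 is Saturday; September 4, 2016 is Sunday. The next qualifying day is September 5, 2016.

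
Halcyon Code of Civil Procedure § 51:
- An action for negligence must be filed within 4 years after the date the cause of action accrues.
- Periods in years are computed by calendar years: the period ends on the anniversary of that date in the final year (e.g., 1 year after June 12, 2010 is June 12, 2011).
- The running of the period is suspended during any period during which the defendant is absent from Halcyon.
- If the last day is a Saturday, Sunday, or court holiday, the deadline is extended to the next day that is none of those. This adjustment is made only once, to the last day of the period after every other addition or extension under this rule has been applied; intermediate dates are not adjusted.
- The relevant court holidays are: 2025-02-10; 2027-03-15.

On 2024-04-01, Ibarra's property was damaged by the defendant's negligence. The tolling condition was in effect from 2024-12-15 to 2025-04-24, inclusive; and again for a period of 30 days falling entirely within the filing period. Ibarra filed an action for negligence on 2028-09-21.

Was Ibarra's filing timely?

No

4 years after 2024-04-01 is April 1, 2028.
From December 15, 2024 through April 24, 2025 inclusive is 131 days; tolling adds 131 days: April 1, 2028 + 131 days = August 10, 2028.
Tolling adds 30 days: August 10, 2028 + 30 days = September 9, 2028.
September 9, 2028 is Saturday; September 10, 2028 is Sunday. The next qualifying day is September 11, 2028.
The deadline is September 11, 2028; the filing on September 21, 2028 is after that date.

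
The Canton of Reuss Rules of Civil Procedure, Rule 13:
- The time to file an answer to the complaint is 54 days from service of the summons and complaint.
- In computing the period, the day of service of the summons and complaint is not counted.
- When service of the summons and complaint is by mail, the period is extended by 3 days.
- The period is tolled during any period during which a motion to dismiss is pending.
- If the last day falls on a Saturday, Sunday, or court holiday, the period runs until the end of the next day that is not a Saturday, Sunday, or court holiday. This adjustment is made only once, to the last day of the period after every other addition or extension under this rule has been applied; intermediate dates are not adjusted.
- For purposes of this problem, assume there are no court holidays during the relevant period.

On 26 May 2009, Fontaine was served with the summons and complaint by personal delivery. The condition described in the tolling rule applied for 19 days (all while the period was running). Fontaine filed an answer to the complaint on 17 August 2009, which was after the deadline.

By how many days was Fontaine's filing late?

10 days

54 days after 26 May 2009 is July 19, 2009.
Service was not by mail, so no mail extension applies.
Tolling adds 19 days: July 19, 2009 + 19 days = August 7, 2009.
August 7, 2009 is a Friday and not a court holiday, so no extension applies.
The deadline is August 7, 2009; from August 7, 2009 to August 17, 2009 is 10 days.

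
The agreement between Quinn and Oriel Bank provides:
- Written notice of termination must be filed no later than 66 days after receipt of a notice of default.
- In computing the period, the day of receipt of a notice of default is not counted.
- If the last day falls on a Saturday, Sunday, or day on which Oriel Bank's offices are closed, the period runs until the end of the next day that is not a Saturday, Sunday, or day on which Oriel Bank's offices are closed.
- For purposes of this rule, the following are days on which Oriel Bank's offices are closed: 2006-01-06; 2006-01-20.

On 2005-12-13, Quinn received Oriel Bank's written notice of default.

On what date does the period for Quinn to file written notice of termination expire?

February 17, 2006

66 days after 2005-12-13 is February 17, 2006.
February 17, 2006 is a Friday and not a day on which Oriel Bank's offices are closed, so no extension applies.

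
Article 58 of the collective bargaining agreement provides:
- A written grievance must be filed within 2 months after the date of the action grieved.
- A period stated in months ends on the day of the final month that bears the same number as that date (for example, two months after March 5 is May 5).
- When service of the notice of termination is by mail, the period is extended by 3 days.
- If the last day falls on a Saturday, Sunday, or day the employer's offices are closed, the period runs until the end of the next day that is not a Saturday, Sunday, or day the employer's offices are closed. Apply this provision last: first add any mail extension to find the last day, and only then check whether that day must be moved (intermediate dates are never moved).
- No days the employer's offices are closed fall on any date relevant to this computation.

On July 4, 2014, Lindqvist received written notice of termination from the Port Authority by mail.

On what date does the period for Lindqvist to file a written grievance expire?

September 8, 2014

2 months after July 4, 2014 is September 4, 2014.
Service was by mail, adding 3 days: September 4, 2014 + 3 days = September 7, 2014.
September 7, 2014 is Sunday. The next qualifying day is September 8, 2014.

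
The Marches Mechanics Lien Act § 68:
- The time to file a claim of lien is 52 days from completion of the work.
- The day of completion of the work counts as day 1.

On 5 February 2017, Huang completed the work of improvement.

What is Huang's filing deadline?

March 28, 2017

Counting 5 February 2017 as day 1, day 52 is March 28, 2017.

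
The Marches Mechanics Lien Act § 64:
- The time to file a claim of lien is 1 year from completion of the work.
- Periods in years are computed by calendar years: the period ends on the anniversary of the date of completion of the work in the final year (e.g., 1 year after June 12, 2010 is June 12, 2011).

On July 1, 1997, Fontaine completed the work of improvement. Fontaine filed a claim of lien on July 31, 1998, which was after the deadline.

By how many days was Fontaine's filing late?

1 year after July 1, 1997 is July 1, 1998.
The deadline is July 1, 1998; from July 1, 1998 to July 31, 1998 is 30 days.

30 days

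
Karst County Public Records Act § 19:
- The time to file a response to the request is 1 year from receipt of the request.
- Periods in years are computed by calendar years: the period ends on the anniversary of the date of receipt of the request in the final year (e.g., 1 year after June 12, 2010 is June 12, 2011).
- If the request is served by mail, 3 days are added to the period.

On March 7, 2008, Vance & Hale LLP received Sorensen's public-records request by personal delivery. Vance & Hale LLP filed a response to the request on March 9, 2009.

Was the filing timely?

1 year after March 7, 2008 is March 7, 2009.
Service was not by mail, so no mail extension applies.
The deadline is March 7, 2009; the filing on March 9, 2009 is after that date.

No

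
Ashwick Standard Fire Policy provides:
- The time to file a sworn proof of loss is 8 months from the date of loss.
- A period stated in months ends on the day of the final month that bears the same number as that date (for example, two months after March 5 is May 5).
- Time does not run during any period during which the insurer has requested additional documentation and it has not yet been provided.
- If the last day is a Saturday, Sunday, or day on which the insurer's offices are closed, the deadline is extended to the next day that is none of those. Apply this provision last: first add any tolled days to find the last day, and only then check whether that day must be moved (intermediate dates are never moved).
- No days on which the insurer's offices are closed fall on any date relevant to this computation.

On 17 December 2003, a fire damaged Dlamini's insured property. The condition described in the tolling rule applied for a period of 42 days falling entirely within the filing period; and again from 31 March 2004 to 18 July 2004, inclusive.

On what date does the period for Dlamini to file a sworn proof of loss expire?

January 17, 2005

8 months after 17 December 2003 is August 17, 2004.
Tolling adds 42 days: August 17, 2004 + 42 days = September 28, 2004.
From March 31, 2004 through July 18, 2004 inclusive is 110 days; tolling adds 110 days: September 28, 2004 + 110 days = January 16, 2005.
January 16, 2005 is Sunday. The next qualifying day is January 17, 2005.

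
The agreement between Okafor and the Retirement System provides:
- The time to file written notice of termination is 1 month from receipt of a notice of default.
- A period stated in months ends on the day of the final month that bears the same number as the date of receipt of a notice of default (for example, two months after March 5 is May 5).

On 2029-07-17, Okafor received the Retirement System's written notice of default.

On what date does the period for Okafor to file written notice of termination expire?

August 17, 2029

1 month after 2029-07-17 is August 17, 2029.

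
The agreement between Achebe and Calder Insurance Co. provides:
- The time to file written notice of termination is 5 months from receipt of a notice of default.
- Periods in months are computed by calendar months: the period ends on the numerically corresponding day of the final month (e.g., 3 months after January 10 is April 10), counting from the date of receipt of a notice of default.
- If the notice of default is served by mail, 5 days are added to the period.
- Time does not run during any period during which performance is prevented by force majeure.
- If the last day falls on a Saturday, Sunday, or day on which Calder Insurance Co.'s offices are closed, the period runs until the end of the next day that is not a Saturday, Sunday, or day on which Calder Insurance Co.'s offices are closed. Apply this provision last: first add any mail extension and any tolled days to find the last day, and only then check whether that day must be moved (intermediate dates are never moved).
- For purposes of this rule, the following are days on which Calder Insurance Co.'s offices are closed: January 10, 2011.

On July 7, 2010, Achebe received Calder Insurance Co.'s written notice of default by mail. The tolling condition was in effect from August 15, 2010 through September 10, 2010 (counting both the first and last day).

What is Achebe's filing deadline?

January 11, 2011

5 months after July 7, 2010 is December 7, 2010.
Service was by mail, adding 5 days: December 7, 2010 + 5 days = December 12, 2010.
From August 15, 2010 through September 10, 2010 inclusive is 27 days; tolling adds 27 days: December 12, 2010 + 27 days = January 8, 2011.
January 8, 2011 is Saturday; January 9, 2011 is Sunday; January 10, 2011 is a listed holiday. The next qualifying day is January 11, 2011.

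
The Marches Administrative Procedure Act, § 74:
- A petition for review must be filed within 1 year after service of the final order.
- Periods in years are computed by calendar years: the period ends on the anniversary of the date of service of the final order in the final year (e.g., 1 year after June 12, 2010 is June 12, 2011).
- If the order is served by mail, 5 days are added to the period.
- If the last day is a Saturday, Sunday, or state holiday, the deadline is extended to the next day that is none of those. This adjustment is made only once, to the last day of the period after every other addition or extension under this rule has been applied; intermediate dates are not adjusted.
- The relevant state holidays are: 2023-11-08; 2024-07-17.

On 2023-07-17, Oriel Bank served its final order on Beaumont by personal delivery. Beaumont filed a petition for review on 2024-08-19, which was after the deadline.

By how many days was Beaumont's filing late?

1 year after 2023-07-17 is July 17, 2024.
Service was not by mail, so no mail extension applies.
July 17, 2024 is a listed holiday. The next qualifying day is July 18, 2024.
The deadline is July 18, 2024; from July 18, 2024 to August 19, 2024 is 32 days.

32 days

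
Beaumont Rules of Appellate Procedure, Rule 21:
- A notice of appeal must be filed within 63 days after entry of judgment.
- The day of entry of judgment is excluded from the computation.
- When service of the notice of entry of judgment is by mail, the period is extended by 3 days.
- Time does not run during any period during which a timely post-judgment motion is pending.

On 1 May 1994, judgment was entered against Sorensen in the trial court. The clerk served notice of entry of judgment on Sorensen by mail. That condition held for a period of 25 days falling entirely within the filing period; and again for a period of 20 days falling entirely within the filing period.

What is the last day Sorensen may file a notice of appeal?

August 20, 1994

63 days after 1 May 1994 is July 3, 1994.
Service was by mail, adding 3 days: July 3, 1994 + 3 days = July 6, 1994.
Tolling adds 25 days: July 6, 1994 + 25 days = July 31, 1994.
Tolling adds 20 days: July 31, 1994 + 20 days = August 20, 1994.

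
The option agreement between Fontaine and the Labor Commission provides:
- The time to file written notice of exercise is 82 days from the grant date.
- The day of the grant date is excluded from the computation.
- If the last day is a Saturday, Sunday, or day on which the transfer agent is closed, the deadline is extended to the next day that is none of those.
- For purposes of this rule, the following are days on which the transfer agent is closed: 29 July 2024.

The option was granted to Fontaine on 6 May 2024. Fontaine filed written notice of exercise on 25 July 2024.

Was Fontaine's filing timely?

Yes

82 days after 6 May 2024 is July 27, 2024.
July 27, 2024 is Saturday; July 28, 2024 is Sunday; July 29, 2024 is a listed holiday. The next qualifying day is July 30, 2024.
The deadline is July 30, 2024; the filing on July 25, 2024 is on or before that date.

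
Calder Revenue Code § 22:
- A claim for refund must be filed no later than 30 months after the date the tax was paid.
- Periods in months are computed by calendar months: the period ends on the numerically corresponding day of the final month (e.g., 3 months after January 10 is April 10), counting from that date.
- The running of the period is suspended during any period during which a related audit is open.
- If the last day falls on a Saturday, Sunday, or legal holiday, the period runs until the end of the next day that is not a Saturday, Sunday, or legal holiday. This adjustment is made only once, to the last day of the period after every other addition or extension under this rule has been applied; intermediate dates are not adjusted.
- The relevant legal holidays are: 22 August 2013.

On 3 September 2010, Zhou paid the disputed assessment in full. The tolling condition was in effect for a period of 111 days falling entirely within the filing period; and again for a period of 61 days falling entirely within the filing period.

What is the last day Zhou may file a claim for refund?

August 23, 2013

30 months after 3 September 2010 is March 3, 2013.
Tolling adds 111 days: March 3, 2013 + 111 days = June 22, 2013.
Tolling adds 61 days: June 22, 2013 + 61 days = August 22, 2013.
August 22, 2013 is a listed holiday. The next qualifying day is August 23, 2013.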